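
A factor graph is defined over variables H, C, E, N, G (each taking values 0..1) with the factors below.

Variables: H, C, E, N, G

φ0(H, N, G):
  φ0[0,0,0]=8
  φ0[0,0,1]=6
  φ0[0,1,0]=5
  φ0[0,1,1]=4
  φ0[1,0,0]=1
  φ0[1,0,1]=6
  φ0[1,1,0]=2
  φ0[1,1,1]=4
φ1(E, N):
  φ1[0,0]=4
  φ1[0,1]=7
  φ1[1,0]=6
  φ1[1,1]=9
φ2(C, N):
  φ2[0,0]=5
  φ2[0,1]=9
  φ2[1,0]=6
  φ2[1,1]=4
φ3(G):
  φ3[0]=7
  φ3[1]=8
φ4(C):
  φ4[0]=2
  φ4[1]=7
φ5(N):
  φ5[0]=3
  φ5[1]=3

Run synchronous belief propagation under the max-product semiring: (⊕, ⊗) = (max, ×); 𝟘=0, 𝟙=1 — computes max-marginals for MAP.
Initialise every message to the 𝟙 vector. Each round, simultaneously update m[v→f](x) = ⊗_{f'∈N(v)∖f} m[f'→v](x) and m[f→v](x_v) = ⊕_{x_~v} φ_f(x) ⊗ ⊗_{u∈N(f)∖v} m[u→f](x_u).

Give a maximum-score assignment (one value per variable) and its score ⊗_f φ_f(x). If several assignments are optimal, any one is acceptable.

assignment: (H=0, C=1, E=1, N=0, G=0); score = 42336

init: all messages = 𝟙 over 2 values
r1 m[φ0→H] = [8, 6]
r1 m[φ0→N] = [8, 5]
r1 m[φ0→G] = [8, 6]
r1 m[φ1→E] = [7, 9]
r1 m[φ1→N] = [6, 9]
r1 m[φ2→C] = [9, 6]
r1 m[φ2→N] = [6, 9]
r1 m[φ3→G] = [7, 8]
r1 m[φ4→C] = [2, 7]
r1 m[φ5→N] = [3, 3]
r1 m[H→φ0] = [1, 1]
r1 m[C→φ2] = [1, 1]
r1 m[C→φ4] = [1, 1]
r1 m[E→φ1] = [1, 1]
r1 m[N→φ0] = [1, 1]
r1 m[N→φ1] = [1, 1]
r1 m[N→φ2] = [1, 1]
r1 m[N→φ5] = [1, 1]
r1 m[G→φ0] = [1, 1]
r1 m[G→φ3] = [1, 1]
r2 m[φ0→H] = [8, 6]
r2 m[φ0→N] = [8, 5]
r2 m[φ0→G] = [8, 6]
r2 m[φ1→E] = [7, 9]
r2 m[φ1→N] = [6, 9]
r2 m[φ2→C] = [9, 6]
r2 m[φ2→N] = [6, 9]
r2 m[φ3→G] = [7, 8]
r2 m[φ4→C] = [2, 7]
r2 m[φ5→N] = [3, 3]
r2 m[H→φ0] = [1, 1]
r2 m[C→φ2] = [2, 7]
r2 m[C→φ4] = [9, 6]
r2 m[E→φ1] = [1, 1]
r2 m[N→φ0] = [108, 243]
r2 m[N→φ1] = [144, 135]
r2 m[N→φ2] = [144, 135]
r2 m[N→φ5] = [288, 405]
r2 m[G→φ0] = [7, 8]
r2 m[G→φ3] = [8, 6]
r3 m[φ0→H] = [8505, 7776]
r3 m[φ0→N] = [56, 35]
r3 m[φ0→G] = [1215, 972]
r3 m[φ1→E] = [945, 1215]
r3 m[φ1→N] = [6, 9]
r3 m[φ2→C] = [1215, 864]
r3 m[φ2→N] = [42, 28]
r3 m[φ3→G] = [7, 8]
r3 m[φ4→C] = [2, 7]
r3 m[φ5→N] = [3, 3]
r3 m[H→φ0] = [1, 1]
r3 m[C→φ2] = [2, 7]
r3 m[C→φ4] = [9, 6]
r3 m[E→φ1] = [1, 1]
r3 m[N→φ0] = [108, 243]
r3 m[N→φ1] = [144, 135]
r3 m[N→φ2] = [144, 135]
r3 m[N→φ5] = [288, 405]
r3 m[G→φ0] = [7, 8]
r3 m[G→φ3] = [8, 6]
r4 m[φ0→H] = [8505, 7776]
r4 m[φ0→N] = [56, 35]
r4 m[φ0→G] = [1215, 972]
r4 m[φ1→E] = [945, 1215]
r4 m[φ1→N] = [6, 9]
r4 m[φ2→C] = [1215, 864]
r4 m[φ2→N] = [42, 28]
r4 m[φ3→G] = [7, 8]
r4 m[φ4→C] = [2, 7]
r4 m[φ5→N] = [3, 3]
r4 m[H→φ0] = [1, 1]
r4 m[C→φ2] = [2, 7]
r4 m[C→φ4] = [1215, 864]
r4 m[E→φ1] = [1, 1]
r4 m[N→φ0] = [756, 756]
r4 m[N→φ1] = [7056, 2940]
r4 m[N→φ2] = [1008, 945]
r4 m[N→φ5] = [14112, 8820]
r4 m[G→φ0] = [7, 8]
r4 m[G→φ3] = [1215, 972]
r5 m[φ0→H] = [42336, 36288]
r5 m[φ0→N] = [56, 35]
r5 m[φ0→G] = [6048, 4536]
r5 m[φ1→E] = [28224, 42336]
r5 m[φ1→N] = [6, 9]
r5 m[φ2→C] = [8505, 6048]
r5 m[φ2→N] = [42, 28]
r5 m[φ3→G] = [7, 8]
r5 m[φ4→C] = [2, 7]
r5 m[φ5→N] = [3, 3]
r5 m[H→φ0] = [1, 1]
r5 m[C→φ2] = [2, 7]
r5 m[C→φ4] = [1215, 864]
r5 m[E→φ1] = [1, 1]
r5 m[N→φ0] = [756, 756]
r5 m[N→φ1] = [7056, 2940]
r5 m[N→φ2] = [1008, 945]
r5 m[N→φ5] = [14112, 8820]
r5 m[G→φ0] = [7, 8]
r5 m[G→φ3] = [1215, 972]
r6 m[φ0→H] = [42336, 36288]
r6 m[φ0→N] = [56, 35]
r6 m[φ0→G] = [6048, 4536]
r6 m[φ1→E] = [28224, 42336]
r6 m[φ1→N] = [6, 9]
r6 m[φ2→C] = [8505, 6048]
r6 m[φ2→N] = [42, 28]
r6 m[φ3→G] = [7, 8]
r6 m[φ4→C] = [2, 7]
r6 m[φ5→N] = [3, 3]
r6 m[H→φ0] = [1, 1]
r6 m[C→φ2] = [2, 7]
r6 m[C→φ4] = [8505, 6048]
r6 m[E→φ1] = [1, 1]
r6 m[N→φ0] = [756, 756]
r6 m[N→φ1] = [7056, 2940]
r6 m[N→φ2] = [1008, 945]
r6 m[N→φ5] = [14112, 8820]
r6 m[G→φ0] = [7, 8]
r6 m[G→φ3] = [6048, 4536]
r7 m[φ0→H] = [42336, 36288]
r7 m[φ0→N] = [56, 35]
r7 m[φ0→G] = [6048, 4536]
r7 m[φ1→E] = [28224, 42336]
r7 m[φ1→N] = [6, 9]
r7 m[φ2→C] = [8505, 6048]
r7 m[φ2→N] = [42, 28]
r7 m[φ3→G] = [7, 8]
r7 m[φ4→C] = [2, 7]
r7 m[φ5→N] = [3, 3]
r7 m[H→φ0] = [1, 1]
r7 m[C→φ2] = [2, 7]
r7 m[C→φ4] = [8505, 6048]
r7 m[E→φ1] = [1, 1]
r7 m[N→φ0] = [756, 756]
r7 m[N→φ1] = [7056, 2940]
r7 m[N→φ2] = [1008, 945]
r7 m[N→φ5] = [14112, 8820]
r7 m[G→φ0] = [7, 8]
r7 m[G→φ3] = [6048, 4536]
fixed point reached at round 7
traceback from H: (H=0, C=1, E=1, N=0, G=0), score=42336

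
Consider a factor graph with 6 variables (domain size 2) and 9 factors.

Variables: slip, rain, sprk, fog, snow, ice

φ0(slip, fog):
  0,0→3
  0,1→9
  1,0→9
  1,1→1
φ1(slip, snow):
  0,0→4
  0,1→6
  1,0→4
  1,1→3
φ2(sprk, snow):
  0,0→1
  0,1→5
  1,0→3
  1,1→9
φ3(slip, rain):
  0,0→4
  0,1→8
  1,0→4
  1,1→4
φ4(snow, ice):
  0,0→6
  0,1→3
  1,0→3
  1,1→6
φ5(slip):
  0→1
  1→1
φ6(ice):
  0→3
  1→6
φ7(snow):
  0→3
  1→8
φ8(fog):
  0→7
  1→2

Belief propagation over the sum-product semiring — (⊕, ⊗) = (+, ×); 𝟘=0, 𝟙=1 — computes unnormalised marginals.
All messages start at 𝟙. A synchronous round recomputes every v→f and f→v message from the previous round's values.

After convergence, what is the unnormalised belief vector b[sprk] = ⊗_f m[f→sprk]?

init: all messages = 𝟙 over 2 values
r1 m[φ0→slip] = [12, 10]
r1 m[φ0→fog] = [12, 10]
r1 m[φ1→slip] = [10, 7]
r1 m[φ1→snow] = [8, 9]
r1 m[φ2→sprk] = [6, 12]
r1 m[φ2→snow] = [4, 14]
r1 m[φ3→slip] = [12, 8]
r1 m[φ3→rain] = [8, 12]
r1 m[φ4→snow] = [9, 9]
r1 m[φ4→ice] = [9, 9]
r1 m[φ5→slip] = [1, 1]
r1 m[φ6→ice] = [3, 6]
r1 m[φ7→snow] = [3, 8]
r1 m[φ8→fog] = [7, 2]
r1 m[slip→φ0] = [1, 1]
r1 m[slip→φ1] = [1, 1]
r1 m[slip→φ3] = [1, 1]
r1 m[slip→φ5] = [1, 1]
r1 m[rain→φ3] = [1, 1]
r1 m[sprk→φ2] = [1, 1]
r1 m[fog→φ0] = [1, 1]
r1 m[fog→φ8] = [1, 1]
r1 m[snow→φ1] = [1, 1]
r1 m[snow→φ2] = [1, 1]
r1 m[snow→φ4] = [1, 1]
r1 m[snow→φ7] = [1, 1]
r1 m[ice→φ4] = [1, 1]
r1 m[ice→φ6] = [1, 1]
r2 m[φ0→slip] = [12, 10]
r2 m[φ0→fog] = [12, 10]
r2 m[φ1→slip] = [10, 7]
r2 m[φ1→snow] = [8, 9]
r2 m[φ2→sprk] = [6, 12]
r2 m[φ2→snow] = [4, 14]
r2 m[φ3→slip] = [12, 8]
r2 m[φ3→rain] = [8, 12]
r2 m[φ4→snow] = [9, 9]
r2 m[φ4→ice] = [9, 9]
r2 m[φ5→slip] = [1, 1]
r2 m[φ6→ice] = [3, 6]
r2 m[φ7→snow] = [3, 8]
r2 m[φ8→fog] = [7, 2]
r2 m[slip→φ0] = [120, 56]
r2 m[slip→φ1] = [144, 80]
r2 m[slip→φ3] = [120, 70]
r2 m[slip→φ5] = [1440, 560]
r2 m[rain→φ3] = [1, 1]
r2 m[sprk→φ2] = [1, 1]
r2 m[fog→φ0] = [7, 2]
r2 m[fog→φ8] = [12, 10]
r2 m[snow→φ1] = [108, 1008]
r2 m[snow→φ2] = [216, 648]
r2 m[snow→φ4] = [96, 1008]
r2 m[snow→φ7] = [288, 1134]
r2 m[ice→φ4] = [3, 6]
r2 m[ice→φ6] = [9, 9]
r3 m[φ0→slip] = [39, 65]
r3 m[φ0→fog] = [864, 1136]
r3 m[φ1→slip] = [6480, 3456]
r3 m[φ1→snow] = [896, 1104]
r3 m[φ2→sprk] = [3456, 6480]
r3 m[φ2→snow] = [4, 14]
r3 m[φ3→slip] = [12, 8]
r3 m[φ3→rain] = [760, 1240]
r3 m[φ4→snow] = [36, 45]
r3 m[φ4→ice] = [3600, 6336]
r3 m[φ5→slip] = [1, 1]
r3 m[φ6→ice] = [3, 6]
r3 m[φ7→snow] = [3, 8]
r3 m[φ8→fog] = [7, 2]
r3 m[slip→φ0] = [120, 56]
r3 m[slip→φ1] = [144, 80]
r3 m[slip→φ3] = [120, 70]
r3 m[slip→φ5] = [1440, 560]
r3 m[rain→φ3] = [1, 1]
r3 m[sprk→φ2] = [1, 1]
r3 m[fog→φ0] = [7, 2]
r3 m[fog→φ8] = [12, 10]
r3 m[snow→φ1] = [108, 1008]
r3 m[snow→φ2] = [216, 648]
r3 m[snow→φ4] = [96, 1008]
r3 m[snow→φ7] = [288, 1134]
r3 m[ice→φ4] = [3, 6]
r3 m[ice→φ6] = [9, 9]
r4 m[φ0→slip] = [39, 65]
r4 m[φ0→fog] = [864, 1136]
r4 m[φ1→slip] = [6480, 3456]
r4 m[φ1→snow] = [896, 1104]
r4 m[φ2→sprk] = [3456, 6480]
r4 m[φ2→snow] = [4, 14]
r4 m[φ3→slip] = [12, 8]
r4 m[φ3→rain] = [760, 1240]
r4 m[φ4→snow] = [36, 45]
r4 m[φ4→ice] = [3600, 6336]
r4 m[φ5→slip] = [1, 1]
r4 m[φ6→ice] = [3, 6]
r4 m[φ7→snow] = [3, 8]
r4 m[φ8→fog] = [7, 2]
r4 m[slip→φ0] = [77760, 27648]
r4 m[slip→φ1] = [468, 520]
r4 m[slip→φ3] = [252720, 224640]
r4 m[slip→φ5] = [3032640, 1797120]
r4 m[rain→φ3] = [1, 1]
r4 m[sprk→φ2] = [1, 1]
r4 m[fog→φ0] = [7, 2]
r4 m[fog→φ8] = [864, 1136]
r4 m[snow→φ1] = [432, 5040]
r4 m[snow→φ2] = [96768, 397440]
r4 m[snow→φ4] = [10752, 123648]
r4 m[snow→φ7] = [129024, 695520]
r4 m[ice→φ4] = [3, 6]
r4 m[ice→φ6] = [3600, 6336]
r5 m[φ0→slip] = [39, 65]
r5 m[φ0→fog] = [482112, 727488]
r5 m[φ1→slip] = [31968, 16848]
r5 m[φ1→snow] = [3952, 4368]
r5 m[φ2→sprk] = [2083968, 3867264]
r5 m[φ2→snow] = [4, 14]
r5 m[φ3→slip] = [12, 8]
r5 m[φ3→rain] = [1909440, 2920320]
r5 m[φ4→snow] = [36, 45]
r5 m[φ4→ice] = [435456, 774144]
r5 m[φ5→slip] = [1, 1]
r5 m[φ6→ice] = [3, 6]
r5 m[φ7→snow] = [3, 8]
r5 m[φ8→fog] = [7, 2]
r5 m[slip→φ0] = [77760, 27648]
r5 m[slip→φ1] = [468, 520]
r5 m[slip→φ3] = [252720, 224640]
r5 m[slip→φ5] = [3032640, 1797120]
r5 m[rain→φ3] = [1, 1]
r5 m[sprk→φ2] = [1, 1]
r5 m[fog→φ0] = [7, 2]
r5 m[fog→φ8] = [864, 1136]
r5 m[snow→φ1] = [432, 5040]
r5 m[snow→φ2] = [96768, 397440]
r5 m[snow→φ4] = [10752, 123648]
r5 m[snow→φ7] = [129024, 695520]
r5 m[ice→φ4] = [3, 6]
r5 m[ice→φ6] = [3600, 6336]
r6 m[φ0→slip] = [39, 65]
r6 m[φ0→fog] = [482112, 727488]
r6 m[φ1→slip] = [31968, 16848]
r6 m[φ1→snow] = [3952, 4368]
r6 m[φ2→sprk] = [2083968, 3867264]
r6 m[φ2→snow] = [4, 14]
r6 m[φ3→slip] = [12, 8]
r6 m[φ3→rain] = [1909440, 2920320]
r6 m[φ4→snow] = [36, 45]
r6 m[φ4→ice] = [435456, 774144]
r6 m[φ5→slip] = [1, 1]
r6 m[φ6→ice] = [3, 6]
r6 m[φ7→snow] = [3, 8]
r6 m[φ8→fog] = [7, 2]
r6 m[slip→φ0] = [383616, 134784]
r6 m[slip→φ1] = [468, 520]
r6 m[slip→φ3] = [1246752, 1095120]
r6 m[slip→φ5] = [14961024, 8760960]
r6 m[rain→φ3] = [1, 1]
r6 m[sprk→φ2] = [1, 1]
r6 m[fog→φ0] = [7, 2]
r6 m[fog→φ8] = [482112, 727488]
r6 m[snow→φ1] = [432, 5040]
r6 m[snow→φ2] = [426816, 1572480]
r6 m[snow→φ4] = [47424, 489216]
r6 m[snow→φ7] = [569088, 2751840]
r6 m[ice→φ4] = [3, 6]
r6 m[ice→φ6] = [435456, 774144]
r7 m[φ0→slip] = [39, 65]
r7 m[φ0→fog] = [2363904, 3587328]
r7 m[φ1→slip] = [31968, 16848]
r7 m[φ1→snow] = [3952, 4368]
r7 m[φ2→sprk] = [8289216, 15432768]
r7 m[φ2→snow] = [4, 14]
r7 m[φ3→slip] = [12, 8]
r7 m[φ3→rain] = [9367488, 14354496]
r7 m[φ4→snow] = [36, 45]
r7 m[φ4→ice] = [1752192, 3077568]
r7 m[φ5→slip] = [1, 1]
r7 m[φ6→ice] = [3, 6]
r7 m[φ7→snow] = [3, 8]
r7 m[φ8→fog] = [7, 2]
r7 m[slip→φ0] = [383616, 134784]
r7 m[slip→φ1] = [468, 520]
r7 m[slip→φ3] = [1246752, 1095120]
r7 m[slip→φ5] = [14961024, 8760960]
r7 m[rain→φ3] = [1, 1]
r7 m[sprk→φ2] = [1, 1]
r7 m[fog→φ0] = [7, 2]
r7 m[fog→φ8] = [482112, 727488]
r7 m[snow→φ1] = [432, 5040]
r7 m[snow→φ2] = [426816, 1572480]
r7 m[snow→φ4] = [47424, 489216]
r7 m[snow→φ7] = [569088, 2751840]
r7 m[ice→φ4] = [3, 6]
r7 m[ice→φ6] = [435456, 774144]
r8 m[φ0→slip] = [39, 65]
r8 m[φ0→fog] = [2363904, 3587328]
r8 m[φ1→slip] = [31968, 16848]
r8 m[φ1→snow] = [3952, 4368]
r8 m[φ2→sprk] = [8289216, 15432768]
r8 m[φ2→snow] = [4, 14]
r8 m[φ3→slip] = [12, 8]
r8 m[φ3→rain] = [9367488, 14354496]
r8 m[φ4→snow] = [36, 45]
r8 m[φ4→ice] = [1752192, 3077568]
r8 m[φ5→slip] = [1, 1]
r8 m[φ6→ice] = [3, 6]
r8 m[φ7→snow] = [3, 8]
r8 m[φ8→fog] = [7, 2]
r8 m[slip→φ0] = [383616, 134784]
r8 m[slip→φ1] = [468, 520]
r8 m[slip→φ3] = [1246752, 1095120]
r8 m[slip→φ5] = [14961024, 8760960]
r8 m[rain→φ3] = [1, 1]
r8 m[sprk→φ2] = [1, 1]
r8 m[fog→φ0] = [7, 2]
r8 m[fog→φ8] = [2363904, 3587328]
r8 m[snow→φ1] = [432, 5040]
r8 m[snow→φ2] = [426816, 1572480]
r8 m[snow→φ4] = [47424, 489216]
r8 m[snow→φ7] = [569088, 2751840]
r8 m[ice→φ4] = [3, 6]
r8 m[ice→φ6] = [1752192, 3077568]
r9 m[φ0→slip] = [39, 65]
r9 m[φ0→fog] = [2363904, 3587328]
r9 m[φ1→slip] = [31968, 16848]
r9 m[φ1→snow] = [3952, 4368]
r9 m[φ2→sprk] = [8289216, 15432768]
r9 m[φ2→snow] = [4, 14]
r9 m[φ3→slip] = [12, 8]
r9 m[φ3→rain] = [9367488, 14354496]
r9 m[φ4→snow] = [36, 45]
r9 m[φ4→ice] = [1752192, 3077568]
r9 m[φ5→slip] = [1, 1]
r9 m[φ6→ice] = [3, 6]
r9 m[φ7→snow] = [3, 8]
r9 m[φ8→fog] = [7, 2]
r9 m[slip→φ0] = [383616, 134784]
r9 m[slip→φ1] = [468, 520]
r9 m[slip→φ3] = [1246752, 1095120]
r9 m[slip→φ5] = [14961024, 8760960]
r9 m[rain→φ3] = [1, 1]
r9 m[sprk→φ2] = [1, 1]
r9 m[fog→φ0] = [7, 2]
r9 m[fog→φ8] = [2363904, 3587328]
r9 m[snow→φ1] = [432, 5040]
r9 m[snow→φ2] = [426816, 1572480]
r9 m[snow→φ4] = [47424, 489216]
r9 m[snow→φ7] = [569088, 2751840]
r9 m[ice→φ4] = [3, 6]
r9 m[ice→φ6] = [1752192, 3077568]
fixed point reached at round 9
b[sprk] = ⊗ incoming = [8289216, 15432768]

b[sprk] = [8289216, 15432768]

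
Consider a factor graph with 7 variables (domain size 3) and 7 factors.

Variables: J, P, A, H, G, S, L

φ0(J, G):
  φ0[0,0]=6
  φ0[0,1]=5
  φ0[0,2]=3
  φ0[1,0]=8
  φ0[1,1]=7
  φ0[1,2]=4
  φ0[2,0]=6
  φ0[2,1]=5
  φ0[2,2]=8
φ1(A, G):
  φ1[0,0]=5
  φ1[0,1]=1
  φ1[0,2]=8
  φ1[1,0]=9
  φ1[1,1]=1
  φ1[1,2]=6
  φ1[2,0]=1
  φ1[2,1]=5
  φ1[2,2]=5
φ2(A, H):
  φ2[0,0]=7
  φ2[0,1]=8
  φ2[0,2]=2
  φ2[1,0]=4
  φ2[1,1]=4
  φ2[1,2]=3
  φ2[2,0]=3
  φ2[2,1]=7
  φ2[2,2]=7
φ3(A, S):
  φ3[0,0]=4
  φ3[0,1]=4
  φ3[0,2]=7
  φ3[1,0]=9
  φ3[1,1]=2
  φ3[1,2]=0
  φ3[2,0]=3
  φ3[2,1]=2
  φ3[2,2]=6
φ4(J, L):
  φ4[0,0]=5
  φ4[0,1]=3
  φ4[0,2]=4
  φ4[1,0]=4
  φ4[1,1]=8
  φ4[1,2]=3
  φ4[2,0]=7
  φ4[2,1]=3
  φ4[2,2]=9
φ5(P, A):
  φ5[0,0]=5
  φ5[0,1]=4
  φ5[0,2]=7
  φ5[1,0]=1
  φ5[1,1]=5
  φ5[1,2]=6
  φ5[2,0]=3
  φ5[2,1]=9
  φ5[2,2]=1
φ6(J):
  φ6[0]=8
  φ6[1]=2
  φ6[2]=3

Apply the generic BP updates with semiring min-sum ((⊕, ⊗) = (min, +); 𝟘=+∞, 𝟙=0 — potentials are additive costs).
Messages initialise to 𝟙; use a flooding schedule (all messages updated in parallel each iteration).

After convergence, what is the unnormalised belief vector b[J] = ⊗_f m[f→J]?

init: all messages = 𝟙 over 3 values
r1 m[φ0→J] = [3, 4, 5]
r1 m[φ0→G] = [6, 5, 3]
r1 m[φ1→A] = [1, 1, 1]
r1 m[φ1→G] = [1, 1, 5]
r1 m[φ2→A] = [2, 3, 3]
r1 m[φ2→H] = [3, 4, 2]
r1 m[φ3→A] = [4, 0, 2]
r1 m[φ3→S] = [3, 2, 0]
r1 m[φ4→J] = [3, 3, 3]
r1 m[φ4→L] = [4, 3, 3]
r1 m[φ5→P] = [4, 1, 1]
r1 m[φ5→A] = [1, 4, 1]
r1 m[φ6→J] = [8, 2, 3]
r1 m[J→φ0] = [0, 0, 0]
r1 m[J→φ4] = [0, 0, 0]
r1 m[J→φ6] = [0, 0, 0]
r1 m[P→φ5] = [0, 0, 0]
r1 m[A→φ1] = [0, 0, 0]
r1 m[A→φ2] = [0, 0, 0]
r1 m[A→φ3] = [0, 0, 0]
r1 m[A→φ5] = [0, 0, 0]
r1 m[H→φ2] = [0, 0, 0]
r1 m[G→φ0] = [0, 0, 0]
r1 m[G→φ1] = [0, 0, 0]
r1 m[S→φ3] = [0, 0, 0]
r1 m[L→φ4] = [0, 0, 0]
r2 m[φ0→J] = [3, 4, 5]
r2 m[φ0→G] = [6, 5, 3]
r2 m[φ1→A] = [1, 1, 1]
r2 m[φ1→G] = [1, 1, 5]
r2 m[φ2→A] = [2, 3, 3]
r2 m[φ2→H] = [3, 4, 2]
r2 m[φ3→A] = [4, 0, 2]
r2 m[φ3→S] = [3, 2, 0]
r2 m[φ4→J] = [3, 3, 3]
r2 m[φ4→L] = [4, 3, 3]
r2 m[φ5→P] = [4, 1, 1]
r2 m[φ5→A] = [1, 4, 1]
r2 m[φ6→J] = [8, 2, 3]
r2 m[J→φ0] = [11, 5, 6]
r2 m[J→φ4] = [11, 6, 8]
r2 m[J→φ6] = [6, 7, 8]
r2 m[P→φ5] = [0, 0, 0]
r2 m[A→φ1] = [7, 7, 6]
r2 m[A→φ2] = [6, 5, 4]
r2 m[A→φ3] = [4, 8, 5]
r2 m[A→φ5] = [7, 4, 6]
r2 m[H→φ2] = [0, 0, 0]
r2 m[G→φ0] = [1, 1, 5]
r2 m[G→φ1] = [6, 5, 3]
r2 m[S→φ3] = [0, 0, 0]
r2 m[L→φ4] = [0, 0, 0]
r3 m[φ0→J] = [6, 8, 6]
r3 m[φ0→G] = [12, 11, 9]
r3 m[φ1→A] = [6, 6, 7]
r3 m[φ1→G] = [7, 8, 11]
r3 m[φ2→A] = [2, 3, 3]
r3 m[φ2→H] = [7, 9, 8]
r3 m[φ3→A] = [4, 0, 2]
r3 m[φ3→S] = [8, 7, 8]
r3 m[φ4→J] = [3, 3, 3]
r3 m[φ4→L] = [10, 11, 9]
r3 m[φ5→P] = [8, 8, 7]
r3 m[φ5→A] = [1, 4, 1]
r3 m[φ6→J] = [8, 2, 3]
r3 m[J→φ0] = [11, 5, 6]
r3 m[J→φ4] = [11, 6, 8]
r3 m[J→φ6] = [6, 7, 8]
r3 m[P→φ5] = [0, 0, 0]
r3 m[A→φ1] = [7, 7, 6]
r3 m[A→φ2] = [6, 5, 4]
r3 m[A→φ3] = [4, 8, 5]
r3 m[A→φ5] = [7, 4, 6]
r3 m[H→φ2] = [0, 0, 0]
r3 m[G→φ0] = [1, 1, 5]
r3 m[G→φ1] = [6, 5, 3]
r3 m[S→φ3] = [0, 0, 0]
r3 m[L→φ4] = [0, 0, 0]
r4 m[φ0→J] = [6, 8, 6]
r4 m[φ0→G] = [12, 11, 9]
r4 m[φ1→A] = [6, 6, 7]
r4 m[φ1→G] = [7, 8, 11]
r4 m[φ2→A] = [2, 3, 3]
r4 m[φ2→H] = [7, 9, 8]
r4 m[φ3→A] = [4, 0, 2]
r4 m[φ3→S] = [8, 7, 8]
r4 m[φ4→J] = [3, 3, 3]
r4 m[φ4→L] = [10, 11, 9]
r4 m[φ5→P] = [8, 8, 7]
r4 m[φ5→A] = [1, 4, 1]
r4 m[φ6→J] = [8, 2, 3]
r4 m[J→φ0] = [11, 5, 6]
r4 m[J→φ4] = [14, 10, 9]
r4 m[J→φ6] = [9, 11, 9]
r4 m[P→φ5] = [0, 0, 0]
r4 m[A→φ1] = [7, 7, 6]
r4 m[A→φ2] = [11, 10, 10]
r4 m[A→φ3] = [9, 13, 11]
r4 m[A→φ5] = [12, 9, 12]
r4 m[H→φ2] = [0, 0, 0]
r4 m[G→φ0] = [7, 8, 11]
r4 m[G→φ1] = [12, 11, 9]
r4 m[S→φ3] = [0, 0, 0]
r4 m[L→φ4] = [0, 0, 0]
r5 m[φ0→J] = [13, 15, 13]
r5 m[φ0→G] = [12, 11, 9]
r5 m[φ1→A] = [12, 12, 13]
r5 m[φ1→G] = [7, 8, 11]
r5 m[φ2→A] = [2, 3, 3]
r5 m[φ2→H] = [13, 14, 13]
r5 m[φ3→A] = [4, 0, 2]
r5 m[φ3→S] = [13, 13, 13]
r5 m[φ4→J] = [3, 3, 3]
r5 m[φ4→L] = [14, 12, 13]
r5 m[φ5→P] = [13, 13, 13]
r5 m[φ5→A] = [1, 4, 1]
r5 m[φ6→J] = [8, 2, 3]
r5 m[J→φ0] = [11, 5, 6]
r5 m[J→φ4] = [14, 10, 9]
r5 m[J→φ6] = [9, 11, 9]
r5 m[P→φ5] = [0, 0, 0]
r5 m[A→φ1] = [7, 7, 6]
r5 m[A→φ2] = [11, 10, 10]
r5 m[A→φ3] = [9, 13, 11]
r5 m[A→φ5] = [12, 9, 12]
r5 m[H→φ2] = [0, 0, 0]
r5 m[G→φ0] = [7, 8, 11]
r5 m[G→φ1] = [12, 11, 9]
r5 m[S→φ3] = [0, 0, 0]
r5 m[L→φ4] = [0, 0, 0]
r6 m[φ0→J] = [13, 15, 13]
r6 m[φ0→G] = [12, 11, 9]
r6 m[φ1→A] = [12, 12, 13]
r6 m[φ1→G] = [7, 8, 11]
r6 m[φ2→A] = [2, 3, 3]
r6 m[φ2→H] = [13, 14, 13]
r6 m[φ3→A] = [4, 0, 2]
r6 m[φ3→S] = [13, 13, 13]
r6 m[φ4→J] = [3, 3, 3]
r6 m[φ4→L] = [14, 12, 13]
r6 m[φ5→P] = [13, 13, 13]
r6 m[φ5→A] = [1, 4, 1]
r6 m[φ6→J] = [8, 2, 3]
r6 m[J→φ0] = [11, 5, 6]
r6 m[J→φ4] = [21, 17, 16]
r6 m[J→φ6] = [16, 18, 16]
r6 m[P→φ5] = [0, 0, 0]
r6 m[A→φ1] = [7, 7, 6]
r6 m[A→φ2] = [17, 16, 16]
r6 m[A→φ3] = [15, 19, 17]
r6 m[A→φ5] = [18, 15, 18]
r6 m[H→φ2] = [0, 0, 0]
r6 m[G→φ0] = [7, 8, 11]
r6 m[G→φ1] = [12, 11, 9]
r6 m[S→φ3] = [0, 0, 0]
r6 m[L→φ4] = [0, 0, 0]
r7 m[φ0→J] = [13, 15, 13]
r7 m[φ0→G] = [12, 11, 9]
r7 m[φ1→A] = [12, 12, 13]
r7 m[φ1→G] = [7, 8, 11]
r7 m[φ2→A] = [2, 3, 3]
r7 m[φ2→H] = [19, 20, 19]
r7 m[φ3→A] = [4, 0, 2]
r7 m[φ3→S] = [19, 19, 19]
r7 m[φ4→J] = [3, 3, 3]
r7 m[φ4→L] = [21, 19, 20]
r7 m[φ5→P] = [19, 19, 19]
r7 m[φ5→A] = [1, 4, 1]
r7 m[φ6→J] = [8, 2, 3]
r7 m[J→φ0] = [11, 5, 6]
r7 m[J→φ4] = [21, 17, 16]
r7 m[J→φ6] = [16, 18, 16]
r7 m[P→φ5] = [0, 0, 0]
r7 m[A→φ1] = [7, 7, 6]
r7 m[A→φ2] = [17, 16, 16]
r7 m[A→φ3] = [15, 19, 17]
r7 m[A→φ5] = [18, 15, 18]
r7 m[H→φ2] = [0, 0, 0]
r7 m[G→φ0] = [7, 8, 11]
r7 m[G→φ1] = [12, 11, 9]
r7 m[S→φ3] = [0, 0, 0]
r7 m[L→φ4] = [0, 0, 0]
r8 m[φ0→J] = [13, 15, 13]
r8 m[φ0→G] = [12, 11, 9]
r8 m[φ1→A] = [12, 12, 13]
r8 m[φ1→G] = [7, 8, 11]
r8 m[φ2→A] = [2, 3, 3]
r8 m[φ2→H] = [19, 20, 19]
r8 m[φ3→A] = [4, 0, 2]
r8 m[φ3→S] = [19, 19, 19]
r8 m[φ4→J] = [3, 3, 3]
r8 m[φ4→L] = [21, 19, 20]
r8 m[φ5→P] = [19, 19, 19]
r8 m[φ5→A] = [1, 4, 1]
r8 m[φ6→J] = [8, 2, 3]
r8 m[J→φ0] = [11, 5, 6]
r8 m[J→φ4] = [21, 17, 16]
r8 m[J→φ6] = [16, 18, 16]
r8 m[P→φ5] = [0, 0, 0]
r8 m[A→φ1] = [7, 7, 6]
r8 m[A→φ2] = [17, 16, 16]
r8 m[A→φ3] = [15, 19, 17]
r8 m[A→φ5] = [18, 15, 18]
r8 m[H→φ2] = [0, 0, 0]
r8 m[G→φ0] = [7, 8, 11]
r8 m[G→φ1] = [12, 11, 9]
r8 m[S→φ3] = [0, 0, 0]
r8 m[L→φ4] = [0, 0, 0]
fixed point reached at round 8
b[J] = ⊗ incoming = [24, 20, 19]

b[J] = [24, 20, 19]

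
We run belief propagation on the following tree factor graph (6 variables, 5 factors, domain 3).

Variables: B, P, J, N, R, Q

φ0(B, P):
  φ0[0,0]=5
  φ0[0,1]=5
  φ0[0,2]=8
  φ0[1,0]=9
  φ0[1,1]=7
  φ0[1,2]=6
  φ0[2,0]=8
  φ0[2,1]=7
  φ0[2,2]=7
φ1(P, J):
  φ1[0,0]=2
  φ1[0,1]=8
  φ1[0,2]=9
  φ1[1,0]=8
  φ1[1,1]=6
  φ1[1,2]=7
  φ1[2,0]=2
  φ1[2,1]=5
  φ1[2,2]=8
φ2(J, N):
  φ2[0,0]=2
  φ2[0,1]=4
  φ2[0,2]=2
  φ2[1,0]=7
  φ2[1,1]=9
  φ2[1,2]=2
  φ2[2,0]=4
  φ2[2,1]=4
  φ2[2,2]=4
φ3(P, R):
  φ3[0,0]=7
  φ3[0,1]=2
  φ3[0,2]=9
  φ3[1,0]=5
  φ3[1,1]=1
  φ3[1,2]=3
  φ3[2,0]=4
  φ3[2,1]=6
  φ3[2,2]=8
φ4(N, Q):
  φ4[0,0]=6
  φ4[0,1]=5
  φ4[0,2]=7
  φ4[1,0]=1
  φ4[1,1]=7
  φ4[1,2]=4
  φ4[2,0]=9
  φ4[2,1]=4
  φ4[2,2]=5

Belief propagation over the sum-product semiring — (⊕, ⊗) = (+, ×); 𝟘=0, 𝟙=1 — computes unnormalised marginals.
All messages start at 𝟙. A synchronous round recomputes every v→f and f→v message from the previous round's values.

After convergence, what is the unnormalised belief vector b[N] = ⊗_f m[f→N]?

b[N] = [1432080, 1170720, 884520]

init: all messages = 𝟙 over 3 values
r1 m[φ0→B] = [18, 22, 22]
r1 m[φ0→P] = [22, 19, 21]
r1 m[φ1→P] = [19, 21, 15]
r1 m[φ1→J] = [12, 19, 24]
r1 m[φ2→J] = [8, 18, 12]
r1 m[φ2→N] = [13, 17, 8]
r1 m[φ3→P] = [18, 9, 18]
r1 m[φ3→R] = [16, 9, 20]
r1 m[φ4→N] = [18, 12, 18]
r1 m[φ4→Q] = [16, 16, 16]
r1 m[B→φ0] = [1, 1, 1]
r1 m[P→φ0] = [1, 1, 1]
r1 m[P→φ1] = [1, 1, 1]
r1 m[P→φ3] = [1, 1, 1]
r1 m[J→φ1] = [1, 1, 1]
r1 m[J→φ2] = [1, 1, 1]
r1 m[N→φ2] = [1, 1, 1]
r1 m[N→φ4] = [1, 1, 1]
r1 m[R→φ3] = [1, 1, 1]
r1 m[Q→φ4] = [1, 1, 1]
r2 m[φ0→B] = [18, 22, 22]
r2 m[φ0→P] = [22, 19, 21]
r2 m[φ1→P] = [19, 21, 15]
r2 m[φ1→J] = [12, 19, 24]
r2 m[φ2→J] = [8, 18, 12]
r2 m[φ2→N] = [13, 17, 8]
r2 m[φ3→P] = [18, 9, 18]
r2 m[φ3→R] = [16, 9, 20]
r2 m[φ4→N] = [18, 12, 18]
r2 m[φ4→Q] = [16, 16, 16]
r2 m[B→φ0] = [1, 1, 1]
r2 m[P→φ0] = [342, 189, 270]
r2 m[P→φ1] = [396, 171, 378]
r2 m[P→φ3] = [418, 399, 315]
r2 m[J→φ1] = [8, 18, 12]
r2 m[J→φ2] = [12, 19, 24]
r2 m[N→φ2] = [18, 12, 18]
r2 m[N→φ4] = [13, 17, 8]
r2 m[R→φ3] = [1, 1, 1]
r2 m[Q→φ4] = [1, 1, 1]
r3 m[φ0→B] = [4815, 6021, 5949]
r3 m[φ0→P] = [22, 19, 21]
r3 m[φ1→P] = [268, 256, 202]
r3 m[φ1→J] = [2916, 6084, 7785]
r3 m[φ2→J] = [120, 270, 192]
r3 m[φ2→N] = [253, 315, 158]
r3 m[φ3→P] = [18, 9, 18]
r3 m[φ3→R] = [6181, 3125, 7479]
r3 m[φ4→N] = [18, 12, 18]
r3 m[φ4→Q] = [167, 216, 199]
r3 m[B→φ0] = [1, 1, 1]
r3 m[P→φ0] = [342, 189, 270]
r3 m[P→φ1] = [396, 171, 378]
r3 m[P→φ3] = [418, 399, 315]
r3 m[J→φ1] = [8, 18, 12]
r3 m[J→φ2] = [12, 19, 24]
r3 m[N→φ2] = [18, 12, 18]
r3 m[N→φ4] = [13, 17, 8]
r3 m[R→φ3] = [1, 1, 1]
r3 m[Q→φ4] = [1, 1, 1]
r4 m[φ0→B] = [4815, 6021, 5949]
r4 m[φ0→P] = [22, 19, 21]
r4 m[φ1→P] = [268, 256, 202]
r4 m[φ1→J] = [2916, 6084, 7785]
r4 m[φ2→J] = [120, 270, 192]
r4 m[φ2→N] = [253, 315, 158]
r4 m[φ3→P] = [18, 9, 18]
r4 m[φ3→R] = [6181, 3125, 7479]
r4 m[φ4→N] = [18, 12, 18]
r4 m[φ4→Q] = [167, 216, 199]
r4 m[B→φ0] = [1, 1, 1]
r4 m[P→φ0] = [4824, 2304, 3636]
r4 m[P→φ1] = [396, 171, 378]
r4 m[P→φ3] = [5896, 4864, 4242]
r4 m[J→φ1] = [120, 270, 192]
r4 m[J→φ2] = [2916, 6084, 7785]
r4 m[N→φ2] = [18, 12, 18]
r4 m[N→φ4] = [253, 315, 158]
r4 m[R→φ3] = [1, 1, 1]
r4 m[Q→φ4] = [1, 1, 1]
r5 m[φ0→B] = [64728, 81360, 80172]
r5 m[φ0→P] = [22, 19, 21]
r5 m[φ1→P] = [4128, 3924, 3126]
r5 m[φ1→J] = [2916, 6084, 7785]
r5 m[φ2→J] = [120, 270, 192]
r5 m[φ2→N] = [79560, 97560, 49140]
r5 m[φ3→P] = [18, 9, 18]
r5 m[φ3→R] = [82560, 42108, 101592]
r5 m[φ4→N] = [18, 12, 18]
r5 m[φ4→Q] = [3255, 4102, 3821]
r5 m[B→φ0] = [1, 1, 1]
r5 m[P→φ0] = [4824, 2304, 3636]
r5 m[P→φ1] = [396, 171, 378]
r5 m[P→φ3] = [5896, 4864, 4242]
r5 m[J→φ1] = [120, 270, 192]
r5 m[J→φ2] = [2916, 6084, 7785]
r5 m[N→φ2] = [18, 12, 18]
r5 m[N→φ4] = [253, 315, 158]
r5 m[R→φ3] = [1, 1, 1]
r5 m[Q→φ4] = [1, 1, 1]
r6 m[φ0→B] = [64728, 81360, 80172]
r6 m[φ0→P] = [22, 19, 21]
r6 m[φ1→P] = [4128, 3924, 3126]
r6 m[φ1→J] = [2916, 6084, 7785]
r6 m[φ2→J] = [120, 270, 192]
r6 m[φ2→N] = [79560, 97560, 49140]
r6 m[φ3→P] = [18, 9, 18]
r6 m[φ3→R] = [82560, 42108, 101592]
r6 m[φ4→N] = [18, 12, 18]
r6 m[φ4→Q] = [3255, 4102, 3821]
r6 m[B→φ0] = [1, 1, 1]
r6 m[P→φ0] = [74304, 35316, 56268]
r6 m[P→φ1] = [396, 171, 378]
r6 m[P→φ3] = [90816, 74556, 65646]
r6 m[J→φ1] = [120, 270, 192]
r6 m[J→φ2] = [2916, 6084, 7785]
r6 m[N→φ2] = [18, 12, 18]
r6 m[N→φ4] = [79560, 97560, 49140]
r6 m[R→φ3] = [1, 1, 1]
r6 m[Q→φ4] = [1, 1, 1]
r7 m[φ0→B] = [998244, 1253556, 1235520]
r7 m[φ0→P] = [22, 19, 21]
r7 m[φ1→P] = [4128, 3924, 3126]
r7 m[φ1→J] = [2916, 6084, 7785]
r7 m[φ2→J] = [120, 270, 192]
r7 m[φ2→N] = [79560, 97560, 49140]
r7 m[φ3→P] = [18, 9, 18]
r7 m[φ3→R] = [1271076, 650064, 1566180]
r7 m[φ4→N] = [18, 12, 18]
r7 m[φ4→Q] = [1017180, 1277280, 1192860]
r7 m[B→φ0] = [1, 1, 1]
r7 m[P→φ0] = [74304, 35316, 56268]
r7 m[P→φ1] = [396, 171, 378]
r7 m[P→φ3] = [90816, 74556, 65646]
r7 m[J→φ1] = [120, 270, 192]
r7 m[J→φ2] = [2916, 6084, 7785]
r7 m[N→φ2] = [18, 12, 18]
r7 m[N→φ4] = [79560, 97560, 49140]
r7 m[R→φ3] = [1, 1, 1]
r7 m[Q→φ4] = [1, 1, 1]
r8 m[φ0→B] = [998244, 1253556, 1235520]
r8 m[φ0→P] = [22, 19, 21]
r8 m[φ1→P] = [4128, 3924, 3126]
r8 m[φ1→J] = [2916, 6084, 7785]
r8 m[φ2→J] = [120, 270, 192]
r8 m[φ2→N] = [79560, 97560, 49140]
r8 m[φ3→P] = [18, 9, 18]
r8 m[φ3→R] = [1271076, 650064, 1566180]
r8 m[φ4→N] = [18, 12, 18]
r8 m[φ4→Q] = [1017180, 1277280, 1192860]
r8 m[B→φ0] = [1, 1, 1]
r8 m[P→φ0] = [74304, 35316, 56268]
r8 m[P→φ1] = [396, 171, 378]
r8 m[P→φ3] = [90816, 74556, 65646]
r8 m[J→φ1] = [120, 270, 192]
r8 m[J→φ2] = [2916, 6084, 7785]
r8 m[N→φ2] = [18, 12, 18]
r8 m[N→φ4] = [79560, 97560, 49140]
r8 m[R→φ3] = [1, 1, 1]
r8 m[Q→φ4] = [1, 1, 1]
fixed point reached at round 8
b[N] = ⊗ incoming = [1432080, 1170720, 884520]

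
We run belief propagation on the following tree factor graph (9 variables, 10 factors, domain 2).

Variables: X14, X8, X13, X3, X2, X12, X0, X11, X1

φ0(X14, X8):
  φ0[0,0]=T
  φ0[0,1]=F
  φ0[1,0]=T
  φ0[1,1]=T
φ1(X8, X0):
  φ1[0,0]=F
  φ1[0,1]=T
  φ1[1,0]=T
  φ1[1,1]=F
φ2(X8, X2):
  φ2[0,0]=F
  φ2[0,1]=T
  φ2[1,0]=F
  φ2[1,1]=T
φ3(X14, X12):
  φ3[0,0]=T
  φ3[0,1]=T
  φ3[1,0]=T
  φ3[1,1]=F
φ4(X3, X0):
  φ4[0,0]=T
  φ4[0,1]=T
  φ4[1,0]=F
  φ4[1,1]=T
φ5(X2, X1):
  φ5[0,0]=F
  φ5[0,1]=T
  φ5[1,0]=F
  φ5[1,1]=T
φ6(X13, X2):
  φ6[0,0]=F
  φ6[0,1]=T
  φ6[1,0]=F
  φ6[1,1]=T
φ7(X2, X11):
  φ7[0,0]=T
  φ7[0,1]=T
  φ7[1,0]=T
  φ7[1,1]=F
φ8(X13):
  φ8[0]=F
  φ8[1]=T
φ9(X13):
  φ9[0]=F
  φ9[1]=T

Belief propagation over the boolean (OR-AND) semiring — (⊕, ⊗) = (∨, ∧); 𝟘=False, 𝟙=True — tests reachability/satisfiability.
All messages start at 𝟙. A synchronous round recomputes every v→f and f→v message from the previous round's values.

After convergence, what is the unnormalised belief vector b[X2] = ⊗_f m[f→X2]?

init: all messages = 𝟙 over 2 values
r1 m[φ0→X14] = [T, T]
r1 m[φ0→X8] = [T, T]
r1 m[φ1→X8] = [T, T]
r1 m[φ1→X0] = [T, T]
r1 m[φ2→X8] = [T, T]
r1 m[φ2→X2] = [F, T]
r1 m[φ3→X14] = [T, T]
r1 m[φ3→X12] = [T, T]
r1 m[φ4→X3] = [T, T]
r1 m[φ4→X0] = [T, T]
r1 m[φ5→X2] = [T, T]
r1 m[φ5→X1] = [F, T]
r1 m[φ6→X13] = [T, T]
r1 m[φ6→X2] = [F, T]
r1 m[φ7→X2] = [T, T]
r1 m[φ7→X11] = [T, T]
r1 m[φ8→X13] = [F, T]
r1 m[φ9→X13] = [F, T]
r1 m[X14→φ0] = [T, T]
r1 m[X14→φ3] = [T, T]
r1 m[X8→φ0] = [T, T]
r1 m[X8→φ1] = [T, T]
r1 m[X8→φ2] = [T, T]
r1 m[X13→φ6] = [T, T]
r1 m[X13→φ8] = [T, T]
r1 m[X13→φ9] = [T, T]
r1 m[X3→φ4] = [T, T]
r1 m[X2→φ2] = [T, T]
r1 m[X2→φ5] = [T, T]
r1 m[X2→φ6] = [T, T]
r1 m[X2→φ7] = [T, T]
r1 m[X12→φ3] = [T, T]
r1 m[X0→φ1] = [T, T]
r1 m[X0→φ4] = [T, T]
r1 m[X11→φ7] = [T, T]
r1 m[X1→φ5] = [T, T]
r2 m[φ0→X14] = [T, T]
r2 m[φ0→X8] = [T, T]
r2 m[φ1→X8] = [T, T]
r2 m[φ1→X0] = [T, T]
r2 m[φ2→X8] = [T, T]
r2 m[φ2→X2] = [F, T]
r2 m[φ3→X14] = [T, T]
r2 m[φ3→X12] = [T, T]
r2 m[φ4→X3] = [T, T]
r2 m[φ4→X0] = [T, T]
r2 m[φ5→X2] = [T, T]
r2 m[φ5→X1] = [F, T]
r2 m[φ6→X13] = [T, T]
r2 m[φ6→X2] = [F, T]
r2 m[φ7→X2] = [T, T]
r2 m[φ7→X11] = [T, T]
r2 m[φ8→X13] = [F, T]
r2 m[φ9→X13] = [F, T]
r2 m[X14→φ0] = [T, T]
r2 m[X14→φ3] = [T, T]
r2 m[X8→φ0] = [T, T]
r2 m[X8→φ1] = [T, T]
r2 m[X8→φ2] = [T, T]
r2 m[X13→φ6] = [F, T]
r2 m[X13→φ8] = [F, T]
r2 m[X13→φ9] = [F, T]
r2 m[X3→φ4] = [T, T]
r2 m[X2→φ2] = [F, T]
r2 m[X2→φ5] = [F, T]
r2 m[X2→φ6] = [F, T]
r2 m[X2→φ7] = [F, T]
r2 m[X12→φ3] = [T, T]
r2 m[X0→φ1] = [T, T]
r2 m[X0→φ4] = [T, T]
r2 m[X11→φ7] = [T, T]
r2 m[X1→φ5] = [T, T]
r3 m[φ0→X14] = [T, T]
r3 m[φ0→X8] = [T, T]
r3 m[φ1→X8] = [T, T]
r3 m[φ1→X0] = [T, T]
r3 m[φ2→X8] = [T, T]
r3 m[φ2→X2] = [F, T]
r3 m[φ3→X14] = [T, T]
r3 m[φ3→X12] = [T, T]
r3 m[φ4→X3] = [T, T]
r3 m[φ4→X0] = [T, T]
r3 m[φ5→X2] = [T, T]
r3 m[φ5→X1] = [F, T]
r3 m[φ6→X13] = [T, T]
r3 m[φ6→X2] = [F, T]
r3 m[φ7→X2] = [T, T]
r3 m[φ7→X11] = [T, F]
r3 m[φ8→X13] = [F, T]
r3 m[φ9→X13] = [F, T]
r3 m[X14→φ0] = [T, T]
r3 m[X14→φ3] = [T, T]
r3 m[X8→φ0] = [T, T]
r3 m[X8→φ1] = [T, T]
r3 m[X8→φ2] = [T, T]
r3 m[X13→φ6] = [F, T]
r3 m[X13→φ8] = [F, T]
r3 m[X13→φ9] = [F, T]
r3 m[X3→φ4] = [T, T]
r3 m[X2→φ2] = [F, T]
r3 m[X2→φ5] = [F, T]
r3 m[X2→φ6] = [F, T]
r3 m[X2→φ7] = [F, T]
r3 m[X12→φ3] = [T, T]
r3 m[X0→φ1] = [T, T]
r3 m[X0→φ4] = [T, T]
r3 m[X11→φ7] = [T, T]
r3 m[X1→φ5] = [T, T]
r4 m[φ0→X14] = [T, T]
r4 m[φ0→X8] = [T, T]
r4 m[φ1→X8] = [T, T]
r4 m[φ1→X0] = [T, T]
r4 m[φ2→X8] = [T, T]
r4 m[φ2→X2] = [F, T]
r4 m[φ3→X14] = [T, T]
r4 m[φ3→X12] = [T, T]
r4 m[φ4→X3] = [T, T]
r4 m[φ4→X0] = [T, T]
r4 m[φ5→X2] = [T, T]
r4 m[φ5→X1] = [F, T]
r4 m[φ6→X13] = [T, T]
r4 m[φ6→X2] = [F, T]
r4 m[φ7→X2] = [T, T]
r4 m[φ7→X11] = [T, F]
r4 m[φ8→X13] = [F, T]
r4 m[φ9→X13] = [F, T]
r4 m[X14→φ0] = [T, T]
r4 m[X14→φ3] = [T, T]
r4 m[X8→φ0] = [T, T]
r4 m[X8→φ1] = [T, T]
r4 m[X8→φ2] = [T, T]
r4 m[X13→φ6] = [F, T]
r4 m[X13→φ8] = [F, T]
r4 m[X13→φ9] = [F, T]
r4 m[X3→φ4] = [T, T]
r4 m[X2→φ2] = [F, T]
r4 m[X2→φ5] = [F, T]
r4 m[X2→φ6] = [F, T]
r4 m[X2→φ7] = [F, T]
r4 m[X12→φ3] = [T, T]
r4 m[X0→φ1] = [T, T]
r4 m[X0→φ4] = [T, T]
r4 m[X11→φ7] = [T, T]
r4 m[X1→φ5] = [T, T]
fixed point reached at round 4
b[X2] = ⊗ incoming = [F, T]

b[X2] = [F, T]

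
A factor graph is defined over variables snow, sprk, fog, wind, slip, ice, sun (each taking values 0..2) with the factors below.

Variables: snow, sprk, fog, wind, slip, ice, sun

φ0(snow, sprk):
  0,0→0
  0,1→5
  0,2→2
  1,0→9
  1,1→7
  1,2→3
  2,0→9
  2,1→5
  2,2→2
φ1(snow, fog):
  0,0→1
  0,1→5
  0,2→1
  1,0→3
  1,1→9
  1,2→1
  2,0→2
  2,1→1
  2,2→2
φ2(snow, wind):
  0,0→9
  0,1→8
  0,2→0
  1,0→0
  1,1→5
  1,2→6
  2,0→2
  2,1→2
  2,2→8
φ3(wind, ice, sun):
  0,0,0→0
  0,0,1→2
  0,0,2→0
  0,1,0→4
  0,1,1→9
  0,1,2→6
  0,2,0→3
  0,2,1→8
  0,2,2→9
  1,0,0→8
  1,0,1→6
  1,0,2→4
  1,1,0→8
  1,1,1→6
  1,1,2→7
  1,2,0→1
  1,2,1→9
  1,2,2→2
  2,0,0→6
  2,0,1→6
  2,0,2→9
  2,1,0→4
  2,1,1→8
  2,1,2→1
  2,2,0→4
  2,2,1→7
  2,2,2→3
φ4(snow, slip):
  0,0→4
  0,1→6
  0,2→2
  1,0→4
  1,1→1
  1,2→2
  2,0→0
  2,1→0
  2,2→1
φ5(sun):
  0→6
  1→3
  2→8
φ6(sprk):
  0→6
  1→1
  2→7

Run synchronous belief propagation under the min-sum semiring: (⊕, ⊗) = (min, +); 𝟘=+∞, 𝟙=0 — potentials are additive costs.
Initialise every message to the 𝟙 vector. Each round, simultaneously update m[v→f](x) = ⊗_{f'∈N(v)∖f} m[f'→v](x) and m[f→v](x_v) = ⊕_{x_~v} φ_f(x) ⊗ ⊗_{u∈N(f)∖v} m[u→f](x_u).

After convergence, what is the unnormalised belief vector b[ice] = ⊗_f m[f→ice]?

b[ice] = [14, 18, 16]

init: all messages = 𝟙 over 3 values
r1 m[φ0→snow] = [0, 3, 2]
r1 m[φ0→sprk] = [0, 5, 2]
r1 m[φ1→snow] = [1, 1, 1]
r1 m[φ1→fog] = [1, 1, 1]
r1 m[φ2→snow] = [0, 0, 2]
r1 m[φ2→wind] = [0, 2, 0]
r1 m[φ3→wind] = [0, 1, 1]
r1 m[φ3→ice] = [0, 1, 1]
r1 m[φ3→sun] = [0, 2, 0]
r1 m[φ4→snow] = [2, 1, 0]
r1 m[φ4→slip] = [0, 0, 1]
r1 m[φ5→sun] = [6, 3, 8]
r1 m[φ6→sprk] = [6, 1, 7]
r1 m[snow→φ0] = [0, 0, 0]
r1 m[snow→φ1] = [0, 0, 0]
r1 m[snow→φ2] = [0, 0, 0]
r1 m[snow→φ4] = [0, 0, 0]
r1 m[sprk→φ0] = [0, 0, 0]
r1 m[sprk→φ6] = [0, 0, 0]
r1 m[fog→φ1] = [0, 0, 0]
r1 m[wind→φ2] = [0, 0, 0]
r1 m[wind→φ3] = [0, 0, 0]
r1 m[slip→φ4] = [0, 0, 0]
r1 m[ice→φ3] = [0, 0, 0]
r1 m[sun→φ3] = [0, 0, 0]
r1 m[sun→φ5] = [0, 0, 0]
r2 m[φ0→snow] = [0, 3, 2]
r2 m[φ0→sprk] = [0, 5, 2]
r2 m[φ1→snow] = [1, 1, 1]
r2 m[φ1→fog] = [1, 1, 1]
r2 m[φ2→snow] = [0, 0, 2]
r2 m[φ2→wind] = [0, 2, 0]
r2 m[φ3→wind] = [0, 1, 1]
r2 m[φ3→ice] = [0, 1, 1]
r2 m[φ3→sun] = [0, 2, 0]
r2 m[φ4→snow] = [2, 1, 0]
r2 m[φ4→slip] = [0, 0, 1]
r2 m[φ5→sun] = [6, 3, 8]
r2 m[φ6→sprk] = [6, 1, 7]
r2 m[snow→φ0] = [3, 2, 3]
r2 m[snow→φ1] = [2, 4, 4]
r2 m[snow→φ2] = [3, 5, 3]
r2 m[snow→φ4] = [1, 4, 5]
r2 m[sprk→φ0] = [6, 1, 7]
r2 m[sprk→φ6] = [0, 5, 2]
r2 m[fog→φ1] = [0, 0, 0]
r2 m[wind→φ2] = [0, 1, 1]
r2 m[wind→φ3] = [0, 2, 0]
r2 m[slip→φ4] = [0, 0, 0]
r2 m[ice→φ3] = [0, 0, 0]
r2 m[sun→φ3] = [6, 3, 8]
r2 m[sun→φ5] = [0, 2, 0]
r3 m[φ0→snow] = [6, 8, 6]
r3 m[φ0→sprk] = [3, 8, 5]
r3 m[φ1→snow] = [1, 1, 1]
r3 m[φ1→fog] = [3, 5, 3]
r3 m[φ2→snow] = [1, 0, 2]
r3 m[φ2→wind] = [5, 5, 3]
r3 m[φ3→wind] = [5, 7, 9]
r3 m[φ3→ice] = [5, 9, 9]
r3 m[φ3→sun] = [0, 2, 0]
r3 m[φ4→snow] = [2, 1, 0]
r3 m[φ4→slip] = [5, 5, 3]
r3 m[φ5→sun] = [6, 3, 8]
r3 m[φ6→sprk] = [6, 1, 7]
r3 m[snow→φ0] = [3, 2, 3]
r3 m[snow→φ1] = [2, 4, 4]
r3 m[snow→φ2] = [3, 5, 3]
r3 m[snow→φ4] = [1, 4, 5]
r3 m[sprk→φ0] = [6, 1, 7]
r3 m[sprk→φ6] = [0, 5, 2]
r3 m[fog→φ1] = [0, 0, 0]
r3 m[wind→φ2] = [0, 1, 1]
r3 m[wind→φ3] = [0, 2, 0]
r3 m[slip→φ4] = [0, 0, 0]
r3 m[ice→φ3] = [0, 0, 0]
r3 m[sun→φ3] = [6, 3, 8]
r3 m[sun→φ5] = [0, 2, 0]
r4 m[φ0→snow] = [6, 8, 6]
r4 m[φ0→sprk] = [3, 8, 5]
r4 m[φ1→snow] = [1, 1, 1]
r4 m[φ1→fog] = [3, 5, 3]
r4 m[φ2→snow] = [1, 0, 2]
r4 m[φ2→wind] = [5, 5, 3]
r4 m[φ3→wind] = [5, 7, 9]
r4 m[φ3→ice] = [5, 9, 9]
r4 m[φ3→sun] = [0, 2, 0]
r4 m[φ4→snow] = [2, 1, 0]
r4 m[φ4→slip] = [5, 5, 3]
r4 m[φ5→sun] = [6, 3, 8]
r4 m[φ6→sprk] = [6, 1, 7]
r4 m[snow→φ0] = [4, 2, 3]
r4 m[snow→φ1] = [9, 9, 8]
r4 m[snow→φ2] = [9, 10, 7]
r4 m[snow→φ4] = [8, 9, 9]
r4 m[sprk→φ0] = [6, 1, 7]
r4 m[sprk→φ6] = [3, 8, 5]
r4 m[fog→φ1] = [0, 0, 0]
r4 m[wind→φ2] = [5, 7, 9]
r4 m[wind→φ3] = [5, 5, 3]
r4 m[slip→φ4] = [0, 0, 0]
r4 m[ice→φ3] = [0, 0, 0]
r4 m[sun→φ3] = [6, 3, 8]
r4 m[sun→φ5] = [0, 2, 0]
r5 m[φ0→snow] = [6, 8, 6]
r5 m[φ0→sprk] = [4, 8, 5]
r5 m[φ1→snow] = [1, 1, 1]
r5 m[φ1→fog] = [10, 9, 10]
r5 m[φ2→snow] = [9, 5, 7]
r5 m[φ2→wind] = [9, 9, 9]
r5 m[φ3→wind] = [5, 7, 9]
r5 m[φ3→ice] = [10, 12, 12]
r5 m[φ3→sun] = [5, 7, 4]
r5 m[φ4→snow] = [2, 1, 0]
r5 m[φ4→slip] = [9, 9, 10]
r5 m[φ5→sun] = [6, 3, 8]
r5 m[φ6→sprk] = [6, 1, 7]
r5 m[snow→φ0] = [4, 2, 3]
r5 m[snow→φ1] = [9, 9, 8]
r5 m[snow→φ2] = [9, 10, 7]
r5 m[snow→φ4] = [8, 9, 9]
r5 m[sprk→φ0] = [6, 1, 7]
r5 m[sprk→φ6] = [3, 8, 5]
r5 m[fog→φ1] = [0, 0, 0]
r5 m[wind→φ2] = [5, 7, 9]
r5 m[wind→φ3] = [5, 5, 3]
r5 m[slip→φ4] = [0, 0, 0]
r5 m[ice→φ3] = [0, 0, 0]
r5 m[sun→φ3] = [6, 3, 8]
r5 m[sun→φ5] = [0, 2, 0]
r6 m[φ0→snow] = [6, 8, 6]
r6 m[φ0→sprk] = [4, 8, 5]
r6 m[φ1→snow] = [1, 1, 1]
r6 m[φ1→fog] = [10, 9, 10]
r6 m[φ2→snow] = [9, 5, 7]
r6 m[φ2→wind] = [9, 9, 9]
r6 m[φ3→wind] = [5, 7, 9]
r6 m[φ3→ice] = [10, 12, 12]
r6 m[φ3→sun] = [5, 7, 4]
r6 m[φ4→snow] = [2, 1, 0]
r6 m[φ4→slip] = [9, 9, 10]
r6 m[φ5→sun] = [6, 3, 8]
r6 m[φ6→sprk] = [6, 1, 7]
r6 m[snow→φ0] = [12, 7, 8]
r6 m[snow→φ1] = [17, 14, 13]
r6 m[snow→φ2] = [9, 10, 7]
r6 m[snow→φ4] = [16, 14, 14]
r6 m[sprk→φ0] = [6, 1, 7]
r6 m[sprk→φ6] = [4, 8, 5]
r6 m[fog→φ1] = [0, 0, 0]
r6 m[wind→φ2] = [5, 7, 9]
r6 m[wind→φ3] = [9, 9, 9]
r6 m[slip→φ4] = [0, 0, 0]
r6 m[ice→φ3] = [0, 0, 0]
r6 m[sun→φ3] = [6, 3, 8]
r6 m[sun→φ5] = [5, 7, 4]
r7 m[φ0→snow] = [6, 8, 6]
r7 m[φ0→sprk] = [12, 13, 10]
r7 m[φ1→snow] = [1, 1, 1]
r7 m[φ1→fog] = [15, 14, 15]
r7 m[φ2→snow] = [9, 5, 7]
r7 m[φ2→wind] = [9, 9, 9]
r7 m[φ3→wind] = [5, 7, 9]
r7 m[φ3→ice] = [14, 18, 16]
r7 m[φ3→sun] = [9, 11, 9]
r7 m[φ4→snow] = [2, 1, 0]
r7 m[φ4→slip] = [14, 14, 15]
r7 m[φ5→sun] = [6, 3, 8]
r7 m[φ6→sprk] = [6, 1, 7]
r7 m[snow→φ0] = [12, 7, 8]
r7 m[snow→φ1] = [17, 14, 13]
r7 m[snow→φ2] = [9, 10, 7]
r7 m[snow→φ4] = [16, 14, 14]
r7 m[sprk→φ0] = [6, 1, 7]
r7 m[sprk→φ6] = [4, 8, 5]
r7 m[fog→φ1] = [0, 0, 0]
r7 m[wind→φ2] = [5, 7, 9]
r7 m[wind→φ3] = [9, 9, 9]
r7 m[slip→φ4] = [0, 0, 0]
r7 m[ice→φ3] = [0, 0, 0]
r7 m[sun→φ3] = [6, 3, 8]
r7 m[sun→φ5] = [5, 7, 4]
r8 m[φ0→snow] = [6, 8, 6]
r8 m[φ0→sprk] = [12, 13, 10]
r8 m[φ1→snow] = [1, 1, 1]
r8 m[φ1→fog] = [15, 14, 15]
r8 m[φ2→snow] = [9, 5, 7]
r8 m[φ2→wind] = [9, 9, 9]
r8 m[φ3→wind] = [5, 7, 9]
r8 m[φ3→ice] = [14, 18, 16]
r8 m[φ3→sun] = [9, 11, 9]
r8 m[φ4→snow] = [2, 1, 0]
r8 m[φ4→slip] = [14, 14, 15]
r8 m[φ5→sun] = [6, 3, 8]
r8 m[φ6→sprk] = [6, 1, 7]
r8 m[snow→φ0] = [12, 7, 8]
r8 m[snow→φ1] = [17, 14, 13]
r8 m[snow→φ2] = [9, 10, 7]
r8 m[snow→φ4] = [16, 14, 14]
r8 m[sprk→φ0] = [6, 1, 7]
r8 m[sprk→φ6] = [12, 13, 10]
r8 m[fog→φ1] = [0, 0, 0]
r8 m[wind→φ2] = [5, 7, 9]
r8 m[wind→φ3] = [9, 9, 9]
r8 m[slip→φ4] = [0, 0, 0]
r8 m[ice→φ3] = [0, 0, 0]
r8 m[sun→φ3] = [6, 3, 8]
r8 m[sun→φ5] = [9, 11, 9]
r9 m[φ0→snow] = [6, 8, 6]
r9 m[φ0→sprk] = [12, 13, 10]
r9 m[φ1→snow] = [1, 1, 1]
r9 m[φ1→fog] = [15, 14, 15]
r9 m[φ2→snow] = [9, 5, 7]
r9 m[φ2→wind] = [9, 9, 9]
r9 m[φ3→wind] = [5, 7, 9]
r9 m[φ3→ice] = [14, 18, 16]
r9 m[φ3→sun] = [9, 11, 9]
r9 m[φ4→snow] = [2, 1, 0]
r9 m[φ4→slip] = [14, 14, 15]
r9 m[φ5→sun] = [6, 3, 8]
r9 m[φ6→sprk] = [6, 1, 7]
r9 m[snow→φ0] = [12, 7, 8]
r9 m[snow→φ1] = [17, 14, 13]
r9 m[snow→φ2] = [9, 10, 7]
r9 m[snow→φ4] = [16, 14, 14]
r9 m[sprk→φ0] = [6, 1, 7]
r9 m[sprk→φ6] = [12, 13, 10]
r9 m[fog→φ1] = [0, 0, 0]
r9 m[wind→φ2] = [5, 7, 9]
r9 m[wind→φ3] = [9, 9, 9]
r9 m[slip→φ4] = [0, 0, 0]
r9 m[ice→φ3] = [0, 0, 0]
r9 m[sun→φ3] = [6, 3, 8]
r9 m[sun→φ5] = [9, 11, 9]
fixed point reached at round 9
b[ice] = ⊗ incoming = [14, 18, 16]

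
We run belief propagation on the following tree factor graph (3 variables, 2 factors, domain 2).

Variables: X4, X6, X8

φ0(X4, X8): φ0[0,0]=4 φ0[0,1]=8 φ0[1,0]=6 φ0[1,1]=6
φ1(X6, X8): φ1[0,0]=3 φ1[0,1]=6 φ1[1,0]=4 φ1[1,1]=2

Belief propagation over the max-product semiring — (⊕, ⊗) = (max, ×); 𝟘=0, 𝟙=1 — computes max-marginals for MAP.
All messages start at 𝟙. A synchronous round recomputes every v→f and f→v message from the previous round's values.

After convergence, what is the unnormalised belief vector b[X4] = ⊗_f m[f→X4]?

init: all messages = 𝟙 over 2 values
r1 m[φ0→X4] = [8, 6]
r1 m[φ0→X8] = [6, 8]
r1 m[φ1→X6] = [6, 4]
r1 m[φ1→X8] = [4, 6]
r1 m[X4→φ0] = [1, 1]
r1 m[X6→φ1] = [1, 1]
r1 m[X8→φ0] = [1, 1]
r1 m[X8→φ1] = [1, 1]
r2 m[φ0→X4] = [8, 6]
r2 m[φ0→X8] = [6, 8]
r2 m[φ1→X6] = [6, 4]
r2 m[φ1→X8] = [4, 6]
r2 m[X4→φ0] = [1, 1]
r2 m[X6→φ1] = [1, 1]
r2 m[X8→φ0] = [4, 6]
r2 m[X8→φ1] = [6, 8]
r3 m[φ0→X4] = [48, 36]
r3 m[φ0→X8] = [6, 8]
r3 m[φ1→X6] = [48, 24]
r3 m[φ1→X8] = [4, 6]
r3 m[X4→φ0] = [1, 1]
r3 m[X6→φ1] = [1, 1]
r3 m[X8→φ0] = [4, 6]
r3 m[X8→φ1] = [6, 8]
r4 m[φ0→X4] = [48, 36]
r4 m[φ0→X8] = [6, 8]
r4 m[φ1→X6] = [48, 24]
r4 m[φ1→X8] = [4, 6]
r4 m[X4→φ0] = [1, 1]
r4 m[X6→φ1] = [1, 1]
r4 m[X8→φ0] = [4, 6]
r4 m[X8→φ1] = [6, 8]
fixed point reached at round 4
b[X4] = ⊗ incoming = [48, 36]

b[X4] = [48, 36]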